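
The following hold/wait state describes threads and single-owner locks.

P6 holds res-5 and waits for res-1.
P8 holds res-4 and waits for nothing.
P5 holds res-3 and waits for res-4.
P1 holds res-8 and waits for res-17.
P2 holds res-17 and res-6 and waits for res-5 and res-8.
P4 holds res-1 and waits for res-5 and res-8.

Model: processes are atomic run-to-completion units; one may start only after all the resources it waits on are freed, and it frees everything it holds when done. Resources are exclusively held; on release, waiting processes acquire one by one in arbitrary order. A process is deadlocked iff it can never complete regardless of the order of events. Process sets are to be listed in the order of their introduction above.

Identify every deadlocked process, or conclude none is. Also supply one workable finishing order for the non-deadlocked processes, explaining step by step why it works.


The deadlocked set is P6, P1, P2 and P4.
Key observation: nobody on the ring P6 -> P4 -> P6 can start until another member finishes, which never happens; P1 and P2 are caught in further circular waits.
A valid finishing order for the others: P8, P5.
Step-by-step check:
  P8 waits on nothing -> runs at once and releases res-4
  run P5 (all its waits — res-4 — are resolved); releases res-3


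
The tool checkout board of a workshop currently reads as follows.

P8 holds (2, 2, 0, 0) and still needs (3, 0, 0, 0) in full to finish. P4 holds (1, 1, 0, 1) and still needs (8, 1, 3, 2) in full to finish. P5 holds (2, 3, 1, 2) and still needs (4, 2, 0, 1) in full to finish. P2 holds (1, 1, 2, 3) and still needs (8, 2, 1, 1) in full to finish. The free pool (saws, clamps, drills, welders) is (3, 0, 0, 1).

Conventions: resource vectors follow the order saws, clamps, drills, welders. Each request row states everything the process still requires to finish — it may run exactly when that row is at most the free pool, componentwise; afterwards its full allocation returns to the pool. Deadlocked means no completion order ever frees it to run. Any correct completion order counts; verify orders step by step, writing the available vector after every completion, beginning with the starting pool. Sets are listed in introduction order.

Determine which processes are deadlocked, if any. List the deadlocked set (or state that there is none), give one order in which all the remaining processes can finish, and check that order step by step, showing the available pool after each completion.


Deadlocked set: P4 and P2.
Key observation: no order helps: past P8, P5, the free pool tops out at (7, 5, 1, 3), below what each blocked process needs in saws.
A valid finishing order for the others: P8, P5. Step-by-step check:
  pool = (3, 0, 0, 1)
  run P8 (needs (3, 0, 0, 0), free (3, 0, 0, 1)); after release of (2, 2, 0, 0) the pool is (5, 2, 0, 1)
  run P5 (needs (4, 2, 0, 1), free (5, 2, 0, 1)); after release of (2, 3, 1, 2) the pool is (7, 5, 1, 3)
The stuck group stays short no matter what:
  P4 cannot run: need (8, 1, 3, 2) vs free (7, 5, 1, 3) (insufficient saws and drills)
  P2 cannot run: need (8, 2, 1, 1) vs free (7, 5, 1, 3) (insufficient saws)


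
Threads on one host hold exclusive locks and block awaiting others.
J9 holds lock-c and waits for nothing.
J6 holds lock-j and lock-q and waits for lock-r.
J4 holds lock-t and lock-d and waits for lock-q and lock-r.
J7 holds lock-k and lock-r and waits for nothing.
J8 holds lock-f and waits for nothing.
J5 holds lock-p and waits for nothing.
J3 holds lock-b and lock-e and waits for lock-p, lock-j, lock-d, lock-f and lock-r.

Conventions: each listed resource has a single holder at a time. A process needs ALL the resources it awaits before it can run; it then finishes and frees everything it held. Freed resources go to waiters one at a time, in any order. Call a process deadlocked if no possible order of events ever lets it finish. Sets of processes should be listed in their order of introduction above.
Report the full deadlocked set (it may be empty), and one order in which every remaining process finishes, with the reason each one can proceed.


No process is deadlocked.
Key observation: the wait relation is loop-free; peeling off processes with no waits unwinds the whole state.
The rest can finish in the order J7, J5, J9, J6, J8, J4, J3.
Verifying each step:
  J7: no waits; runs immediately, freeing lock-k and lock-r
  J5: no waits; runs immediately, freeing lock-p
  J9: no waits; runs immediately, freeing lock-c
  run J6 (all its waits — lock-r — are resolved); releases lock-j and lock-q
  J8: no waits; runs immediately, freeing lock-f
  run J4 (all its waits — lock-q and lock-r — are resolved); releases lock-t and lock-d
  run J3 (all its waits — lock-p, lock-j, lock-d, lock-f and lock-r — are resolved); releases lock-b and lock-e


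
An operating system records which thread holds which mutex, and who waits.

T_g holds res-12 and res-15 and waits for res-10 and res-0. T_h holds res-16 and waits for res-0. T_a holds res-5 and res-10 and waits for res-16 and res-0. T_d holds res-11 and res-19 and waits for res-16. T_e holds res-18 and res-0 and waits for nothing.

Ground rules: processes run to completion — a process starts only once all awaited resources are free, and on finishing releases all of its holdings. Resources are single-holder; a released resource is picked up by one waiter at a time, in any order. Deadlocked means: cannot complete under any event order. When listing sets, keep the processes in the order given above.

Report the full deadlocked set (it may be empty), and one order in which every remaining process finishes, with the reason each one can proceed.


The deadlocked set is empty.
Key observation: all waits point, directly or indirectly, at processes that can finish, so nothing is permanently blocked.
One completion order for the rest: T_e, T_h, T_a, T_d, T_g.
Step-by-step check:
  run T_e (it waits on nothing); releases res-18 and res-0
  T_h: everything it awaited (res-0) is free; runs, freeing res-16
  T_a: everything it awaited (res-16 and res-0) is free; runs, freeing res-5 and res-10
  T_d: everything it awaited (res-16) is free; runs, freeing res-11 and res-19
  T_g: everything it awaited (res-10 and res-0) is free; runs, freeing res-12 and res-15


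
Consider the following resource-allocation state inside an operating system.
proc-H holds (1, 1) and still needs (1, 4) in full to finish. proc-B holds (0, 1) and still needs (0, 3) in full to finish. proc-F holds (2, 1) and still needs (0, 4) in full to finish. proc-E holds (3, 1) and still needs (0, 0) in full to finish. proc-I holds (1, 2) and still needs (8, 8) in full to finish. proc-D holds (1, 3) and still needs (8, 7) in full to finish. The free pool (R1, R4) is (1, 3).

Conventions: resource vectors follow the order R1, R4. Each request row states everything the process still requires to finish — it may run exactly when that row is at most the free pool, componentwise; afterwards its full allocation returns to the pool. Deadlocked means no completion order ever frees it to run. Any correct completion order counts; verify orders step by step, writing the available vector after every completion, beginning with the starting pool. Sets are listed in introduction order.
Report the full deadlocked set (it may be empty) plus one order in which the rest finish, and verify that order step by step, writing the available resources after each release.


The deadlocked set is proc-I and proc-D.
Key observation: R1 is the bottleneck — with proc-E, proc-H, proc-F, proc-B done the pool holds (7, 7), short of every remaining need.
A valid finishing order for the others: proc-E, proc-H, proc-F, proc-B. Check, step by step:
  pool = (1, 3)
  run proc-E (needs (0, 0), free (1, 3)); after release of (3, 1) the pool is (4, 4)
  run proc-H (needs (1, 4), free (4, 4)); after release of (1, 1) the pool is (5, 5)
  run proc-F (needs (0, 4), free (5, 5)); after release of (2, 1) the pool is (7, 6)
  run proc-B (needs (0, 3), free (7, 6)); after release of (0, 1) the pool is (7, 7)
None of the blocked processes ever fits:
  proc-I cannot run: need (8, 8) vs free (7, 7) (insufficient R1 and R4)
  proc-D cannot run: need (8, 7) vs free (7, 7) (insufficient R1)


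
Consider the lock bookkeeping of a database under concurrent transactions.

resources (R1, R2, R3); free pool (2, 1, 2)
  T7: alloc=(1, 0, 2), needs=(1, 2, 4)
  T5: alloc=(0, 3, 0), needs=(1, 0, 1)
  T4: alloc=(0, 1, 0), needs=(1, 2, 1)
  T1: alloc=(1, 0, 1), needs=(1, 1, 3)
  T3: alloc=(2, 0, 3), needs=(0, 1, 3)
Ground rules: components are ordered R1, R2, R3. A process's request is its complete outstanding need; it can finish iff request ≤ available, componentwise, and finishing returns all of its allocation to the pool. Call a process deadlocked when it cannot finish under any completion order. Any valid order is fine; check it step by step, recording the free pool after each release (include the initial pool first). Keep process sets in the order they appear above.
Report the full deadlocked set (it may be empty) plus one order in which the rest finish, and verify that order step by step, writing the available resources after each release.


Deadlocked set: T7, T1 and T3.
Key observation: once T5, T4 finish, the pool peaks at (2, 5, 2) — and every remaining process still needs more R3 than that.
A valid finishing order for the others: T5, T4. Verifying each step:
  pool = (2, 1, 2)
  T5: need (1, 0, 1) fits (2, 1, 2); releases (0, 3, 0), pool now (2, 4, 2)
  T4: need (1, 2, 1) fits (2, 4, 2); releases (0, 1, 0), pool now (2, 5, 2)
The blocked processes can never fit:
  blocked: T7 wants (1, 2, 4), pool (2, 5, 2) — not enough R3
  blocked: T1 wants (1, 1, 3), pool (2, 5, 2) — not enough R3
  blocked: T3 wants (0, 1, 3), pool (2, 5, 2) — not enough R3


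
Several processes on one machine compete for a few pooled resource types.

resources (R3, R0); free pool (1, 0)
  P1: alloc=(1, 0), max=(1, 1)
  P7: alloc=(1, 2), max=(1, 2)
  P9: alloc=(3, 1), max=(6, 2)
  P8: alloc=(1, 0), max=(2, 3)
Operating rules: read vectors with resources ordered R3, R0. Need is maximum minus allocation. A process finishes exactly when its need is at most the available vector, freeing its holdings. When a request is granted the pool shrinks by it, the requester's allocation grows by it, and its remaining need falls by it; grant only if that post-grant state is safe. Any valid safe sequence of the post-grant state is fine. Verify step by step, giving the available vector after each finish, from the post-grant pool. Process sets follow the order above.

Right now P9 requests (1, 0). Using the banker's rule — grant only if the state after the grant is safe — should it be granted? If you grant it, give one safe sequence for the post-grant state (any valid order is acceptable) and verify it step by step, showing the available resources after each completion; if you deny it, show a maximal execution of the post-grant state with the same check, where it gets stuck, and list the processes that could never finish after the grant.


GRANT — the state after the grant stays safe, e.g. via P7, P1, P9, P8.
Key observation: the transfer keeps a workable pool ((0, 0)); P7 starts the safe sequence.
Check on the post-grant state, step by step:
  pool = (0, 0)
  P7: need (0, 0) fits (0, 0); releases (1, 2), pool now (1, 2)
  P1: need (0, 1) fits (1, 2); releases (1, 0), pool now (2, 2)
  P9: need (2, 1) fits (2, 2); releases (4, 1), pool now (6, 3)
  P8: need (1, 3) fits (6, 3); releases (1, 0), pool now (7, 3)


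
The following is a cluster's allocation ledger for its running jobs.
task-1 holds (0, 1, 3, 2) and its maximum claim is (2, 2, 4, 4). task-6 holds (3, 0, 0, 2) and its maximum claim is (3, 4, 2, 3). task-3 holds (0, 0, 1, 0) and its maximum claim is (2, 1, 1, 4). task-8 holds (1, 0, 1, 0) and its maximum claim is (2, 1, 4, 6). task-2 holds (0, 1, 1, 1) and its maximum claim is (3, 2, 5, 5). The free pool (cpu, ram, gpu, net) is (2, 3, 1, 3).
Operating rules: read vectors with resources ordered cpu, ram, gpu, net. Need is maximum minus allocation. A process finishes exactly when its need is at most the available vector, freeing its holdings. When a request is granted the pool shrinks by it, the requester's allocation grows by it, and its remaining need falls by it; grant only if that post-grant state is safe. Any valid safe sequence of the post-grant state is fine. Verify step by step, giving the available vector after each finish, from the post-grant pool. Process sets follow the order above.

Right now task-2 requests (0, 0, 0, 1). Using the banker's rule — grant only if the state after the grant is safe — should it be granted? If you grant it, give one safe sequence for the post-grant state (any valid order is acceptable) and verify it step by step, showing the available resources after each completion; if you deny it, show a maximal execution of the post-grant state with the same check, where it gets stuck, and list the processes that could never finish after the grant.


GRANT. The post-grant state is safe; one safe sequence: task-1, task-3, task-6, task-8, task-2.
Key observation: the grant leaves (2, 3, 1, 2) free — enough for task-1, whose release restarts the cascade.
Step-by-step check of the post-grant state:
  pool = (2, 3, 1, 2)
  run task-1 (needs (2, 1, 1, 2), free (2, 3, 1, 2)); after release of (0, 1, 3, 2) the pool is (2, 4, 4, 4)
  run task-3 (needs (2, 1, 0, 4), free (2, 4, 4, 4)); after release of (0, 0, 1, 0) the pool is (2, 4, 5, 4)
  run task-6 (needs (0, 4, 2, 1), free (2, 4, 5, 4)); after release of (3, 0, 0, 2) the pool is (5, 4, 5, 6)
  run task-8 (needs (1, 1, 3, 6), free (5, 4, 5, 6)); after release of (1, 0, 1, 0) the pool is (6, 4, 6, 6)
  run task-2 (needs (3, 1, 4, 3), free (6, 4, 6, 6)); after release of (0, 1, 1, 2) the pool is (6, 5, 7, 8)


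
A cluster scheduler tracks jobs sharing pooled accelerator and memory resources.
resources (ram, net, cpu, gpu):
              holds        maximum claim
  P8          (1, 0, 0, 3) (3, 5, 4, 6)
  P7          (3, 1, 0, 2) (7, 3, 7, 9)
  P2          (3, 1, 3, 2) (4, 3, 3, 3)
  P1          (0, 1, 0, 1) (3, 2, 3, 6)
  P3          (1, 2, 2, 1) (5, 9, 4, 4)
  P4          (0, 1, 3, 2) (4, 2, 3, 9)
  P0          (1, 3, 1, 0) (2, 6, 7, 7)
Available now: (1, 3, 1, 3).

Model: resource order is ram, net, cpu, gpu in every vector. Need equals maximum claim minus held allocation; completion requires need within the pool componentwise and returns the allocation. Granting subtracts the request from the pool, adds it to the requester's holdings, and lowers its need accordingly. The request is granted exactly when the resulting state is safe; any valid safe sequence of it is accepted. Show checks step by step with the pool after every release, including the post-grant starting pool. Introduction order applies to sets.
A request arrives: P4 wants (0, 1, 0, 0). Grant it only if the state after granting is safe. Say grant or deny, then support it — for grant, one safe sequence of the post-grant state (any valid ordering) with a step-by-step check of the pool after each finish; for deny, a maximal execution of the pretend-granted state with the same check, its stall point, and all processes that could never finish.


DENY. Granting would leave the state unsafe.
Key observation: after P2, P1 the pool peaks at (4, 4, 4, 6), and each blocked process is short somewhere: P8 on net; P7 on cpu, gpu; P3 on net; P4 on gpu; P0 on cpu, gpu.
On the post-grant state, P2, P1 is a maximal run — nothing extends it. Check, step by step:
  pool = (1, 2, 1, 3)
  P2 needs (1, 2, 0, 1) <= (1, 2, 1, 3) -> finishes; pool += (3, 1, 3, 2) = (4, 3, 4, 5)
  P1 needs (3, 1, 3, 5) <= (4, 3, 4, 5) -> finishes; pool += (0, 1, 0, 1) = (4, 4, 4, 6)
  P8 cannot run: need (2, 5, 4, 3) vs free (4, 4, 4, 6) (insufficient net)
  P7 cannot run: need (4, 2, 7, 7) vs free (4, 4, 4, 6) (insufficient cpu and gpu)
  P3 cannot run: need (4, 7, 2, 3) vs free (4, 4, 4, 6) (insufficient net)
  P4 cannot run: need (4, 0, 0, 7) vs free (4, 4, 4, 6) (insufficient gpu)
  P0 cannot run: need (1, 3, 6, 7) vs free (4, 4, 4, 6) (insufficient cpu and gpu)
Processes that could never finish after the grant: P8, P7, P3, P4 and P0.


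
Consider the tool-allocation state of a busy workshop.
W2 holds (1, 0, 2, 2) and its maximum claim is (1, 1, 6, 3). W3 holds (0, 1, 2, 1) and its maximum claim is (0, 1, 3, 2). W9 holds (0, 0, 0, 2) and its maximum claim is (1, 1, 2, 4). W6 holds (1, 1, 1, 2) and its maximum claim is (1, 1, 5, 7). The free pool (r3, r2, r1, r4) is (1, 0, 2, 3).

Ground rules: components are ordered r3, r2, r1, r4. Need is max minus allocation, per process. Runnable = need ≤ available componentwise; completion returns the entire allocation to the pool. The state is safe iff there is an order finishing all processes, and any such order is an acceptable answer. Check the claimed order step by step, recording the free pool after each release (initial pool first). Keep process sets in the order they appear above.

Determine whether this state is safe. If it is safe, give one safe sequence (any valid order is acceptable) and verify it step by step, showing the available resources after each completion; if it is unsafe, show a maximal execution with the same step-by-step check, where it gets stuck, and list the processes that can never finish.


SAFE, for example via the order W3, W2, W6, W9.
Key observation: W2 is the earliest step where a requested resource binds exactly: need (0, 1, 4, 1), pool (1, 1, 4, 4) at its turn.
Walking it through:
  pool = (1, 0, 2, 3)
  run W3 (needs (0, 0, 1, 1), free (1, 0, 2, 3)); after release of (0, 1, 2, 1) the pool is (1, 1, 4, 4)
  run W2 (needs (0, 1, 4, 1), free (1, 1, 4, 4)); after release of (1, 0, 2, 2) the pool is (2, 1, 6, 6)
  run W6 (needs (0, 0, 4, 5), free (2, 1, 6, 6)); after release of (1, 1, 1, 2) the pool is (3, 2, 7, 8)
  run W9 (needs (1, 1, 2, 2), free (3, 2, 7, 8)); after release of (0, 0, 0, 2) the pool is (3, 2, 7, 10)


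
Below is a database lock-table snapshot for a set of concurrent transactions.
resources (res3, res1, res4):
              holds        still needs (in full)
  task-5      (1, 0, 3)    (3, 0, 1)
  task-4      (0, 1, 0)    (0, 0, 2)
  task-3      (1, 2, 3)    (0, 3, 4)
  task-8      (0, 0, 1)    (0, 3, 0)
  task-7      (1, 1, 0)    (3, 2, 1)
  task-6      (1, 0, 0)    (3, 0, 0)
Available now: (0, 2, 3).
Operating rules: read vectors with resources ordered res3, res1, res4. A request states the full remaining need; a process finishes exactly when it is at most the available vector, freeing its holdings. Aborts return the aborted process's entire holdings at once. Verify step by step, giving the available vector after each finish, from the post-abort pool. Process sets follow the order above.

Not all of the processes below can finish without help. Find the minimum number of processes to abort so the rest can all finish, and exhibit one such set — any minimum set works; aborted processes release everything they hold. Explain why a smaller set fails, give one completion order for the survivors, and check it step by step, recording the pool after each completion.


Minimum abort set: task-5 and task-7.
Key observation: task-6 was stuck for good until task-5 and task-7 gave back (2, 1, 3); in the order shown it finishes at step 3.
Minimality, checking each single-abort alternative: task-5 alone leaves task-7 blocked (short on res3); task-4 alone leaves task-5 blocked (short on res3); task-3 alone leaves task-5 blocked (short on res3); task-8 alone leaves task-5 blocked (short on res3); task-7 alone leaves task-5 blocked (short on res3); task-6 alone leaves task-5 blocked (short on res3).
Survivors finish in the order: task-3, task-4, task-6, task-8. Walking it through (pool after the aborts first):
  pool = (2, 3, 6)
  task-3: need (0, 3, 4) fits (2, 3, 6); releases (1, 2, 3), pool now (3, 5, 9)
  task-4: need (0, 0, 2) fits (3, 5, 9); releases (0, 1, 0), pool now (3, 6, 9)
  task-6: need (3, 0, 0) fits (3, 6, 9); releases (1, 0, 0), pool now (4, 6, 9)
  task-8: need (0, 3, 0) fits (4, 6, 9); releases (0, 0, 1), pool now (4, 6, 10)


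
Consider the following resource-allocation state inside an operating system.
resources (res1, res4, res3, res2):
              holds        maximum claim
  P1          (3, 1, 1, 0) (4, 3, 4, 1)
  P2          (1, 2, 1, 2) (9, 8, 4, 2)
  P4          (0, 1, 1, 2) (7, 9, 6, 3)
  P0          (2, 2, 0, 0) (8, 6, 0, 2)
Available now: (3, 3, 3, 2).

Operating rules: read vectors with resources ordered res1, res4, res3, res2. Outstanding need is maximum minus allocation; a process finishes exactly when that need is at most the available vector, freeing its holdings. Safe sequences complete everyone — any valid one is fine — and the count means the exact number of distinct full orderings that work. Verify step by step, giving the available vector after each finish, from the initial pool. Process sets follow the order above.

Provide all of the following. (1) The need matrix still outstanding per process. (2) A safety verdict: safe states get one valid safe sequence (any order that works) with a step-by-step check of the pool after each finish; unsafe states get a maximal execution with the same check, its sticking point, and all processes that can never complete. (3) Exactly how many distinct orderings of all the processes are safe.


(1) Remaining need (order res1, res4, res3, res2):
  P1: (1, 2, 3, 1)
  P2: (8, 6, 3, 0)
  P4: (7, 8, 5, 1)
  P0: (6, 4, 0, 2)
(2) The state is SAFE; one workable sequence: P1, P0, P2, P4.
Key observation: the first exact fit in this order is P1 — it needs (1, 2, 3, 1) with (3, 3, 3, 2) free, meeting a requested resource to the last unit.
Verifying each step:
  pool = (3, 3, 3, 2)
  run P1 (needs (1, 2, 3, 1), free (3, 3, 3, 2)); after release of (3, 1, 1, 0) the pool is (6, 4, 4, 2)
  run P0 (needs (6, 4, 0, 2), free (6, 4, 4, 2)); after release of (2, 2, 0, 0) the pool is (8, 6, 4, 2)
  run P2 (needs (8, 6, 3, 0), free (8, 6, 4, 2)); after release of (1, 2, 1, 2) the pool is (9, 8, 5, 4)
  run P4 (needs (7, 8, 5, 1), free (9, 8, 5, 4)); after release of (0, 1, 1, 2) the pool is (9, 9, 6, 6)
(3) The exact count: 1 of the possible complete orderings is a safe sequence.


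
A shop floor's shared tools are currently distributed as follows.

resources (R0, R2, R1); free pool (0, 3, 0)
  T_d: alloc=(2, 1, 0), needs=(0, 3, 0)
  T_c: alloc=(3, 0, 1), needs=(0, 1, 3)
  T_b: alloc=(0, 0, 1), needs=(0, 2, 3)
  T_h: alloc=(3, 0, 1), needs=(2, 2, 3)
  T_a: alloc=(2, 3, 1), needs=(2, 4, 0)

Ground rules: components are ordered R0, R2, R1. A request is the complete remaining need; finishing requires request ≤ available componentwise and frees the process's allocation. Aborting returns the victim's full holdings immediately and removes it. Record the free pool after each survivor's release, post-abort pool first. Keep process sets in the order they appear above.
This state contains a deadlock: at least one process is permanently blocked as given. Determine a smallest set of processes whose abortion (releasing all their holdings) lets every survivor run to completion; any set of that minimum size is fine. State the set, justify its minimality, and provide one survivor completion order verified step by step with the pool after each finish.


The answer: abort T_b and T_h.
Key observation: no ordering could ever have run T_c before the abort of T_b and T_h; with (3, 0, 2) back in the pool it fits at step 3.
Why nothing smaller works — every single abort fails: T_d alone leaves T_c blocked (short on R1); T_c alone leaves T_b blocked (short on R1); T_b alone leaves T_c blocked (short on R1); T_h alone leaves T_c blocked (short on R1); T_a alone leaves T_c blocked (short on R1).
One survivor order: T_d, T_a, T_c. Check, step by step (post-abort pool first):
  pool = (3, 3, 2)
  run T_d (needs (0, 3, 0), free (3, 3, 2)); after release of (2, 1, 0) the pool is (5, 4, 2)
  run T_a (needs (2, 4, 0), free (5, 4, 2)); after release of (2, 3, 1) the pool is (7, 7, 3)
  run T_c (needs (0, 1, 3), free (7, 7, 3)); after release of (3, 0, 1) the pool is (10, 7, 4)


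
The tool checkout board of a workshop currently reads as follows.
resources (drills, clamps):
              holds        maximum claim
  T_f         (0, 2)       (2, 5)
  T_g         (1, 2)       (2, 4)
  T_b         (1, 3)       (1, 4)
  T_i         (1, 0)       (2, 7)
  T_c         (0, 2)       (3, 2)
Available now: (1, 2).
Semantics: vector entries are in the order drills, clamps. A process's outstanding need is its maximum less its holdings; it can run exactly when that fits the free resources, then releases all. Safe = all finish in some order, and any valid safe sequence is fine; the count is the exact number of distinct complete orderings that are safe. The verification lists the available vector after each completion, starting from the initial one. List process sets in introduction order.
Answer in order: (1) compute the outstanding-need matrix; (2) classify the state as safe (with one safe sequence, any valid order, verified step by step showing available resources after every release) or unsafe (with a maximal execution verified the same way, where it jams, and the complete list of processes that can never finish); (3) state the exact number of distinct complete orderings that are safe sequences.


(1) Outstanding need per process (order drills, clamps):
  T_f: (2, 3)
  T_g: (1, 2)
  T_b: (0, 1)
  T_i: (1, 7)
  T_c: (3, 0)
(2) SAFE, for example via the order T_g, T_b, T_f, T_c, T_i.
Key observation: reading the order forward, T_g is the first process whose need (1, 2) meets the free pool (1, 2) exactly on a resource it requests.
Check, step by step:
  pool = (1, 2)
  run T_g (needs (1, 2), free (1, 2)); after release of (1, 2) the pool is (2, 4)
  run T_b (needs (0, 1), free (2, 4)); after release of (1, 3) the pool is (3, 7)
  run T_f (needs (2, 3), free (3, 7)); after release of (0, 2) the pool is (3, 9)
  run T_c (needs (3, 0), free (3, 9)); after release of (0, 2) the pool is (3, 11)
  run T_i (needs (1, 7), free (3, 11)); after release of (1, 0) the pool is (4, 11)
(3) Exactly 18 of the possible complete orderings are safe sequences.


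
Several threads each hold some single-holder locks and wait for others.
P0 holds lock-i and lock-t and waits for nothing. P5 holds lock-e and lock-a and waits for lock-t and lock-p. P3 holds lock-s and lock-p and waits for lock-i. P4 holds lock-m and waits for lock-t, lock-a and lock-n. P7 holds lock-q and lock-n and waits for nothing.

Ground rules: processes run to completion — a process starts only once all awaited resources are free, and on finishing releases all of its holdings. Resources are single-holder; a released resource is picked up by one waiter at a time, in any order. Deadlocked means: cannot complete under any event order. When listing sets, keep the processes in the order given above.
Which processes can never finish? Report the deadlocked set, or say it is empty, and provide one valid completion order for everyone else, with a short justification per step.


Nothing here is deadlocked.
Key observation: the waits form no ring: some process can always run, and its releases unblock the others one by one.
The rest can finish in the order P0, P3, P5, P7, P4.
Walking it through:
  P0: no waits; runs immediately, freeing lock-i and lock-t
  P3 waits on lock-i — all released -> runs and releases lock-s and lock-p
  P5 waits on lock-t and lock-p — all released -> runs and releases lock-e and lock-a
  P7: no waits; runs immediately, freeing lock-q and lock-n
  P4 waits on lock-t, lock-a and lock-n — all released -> runs and releases lock-m


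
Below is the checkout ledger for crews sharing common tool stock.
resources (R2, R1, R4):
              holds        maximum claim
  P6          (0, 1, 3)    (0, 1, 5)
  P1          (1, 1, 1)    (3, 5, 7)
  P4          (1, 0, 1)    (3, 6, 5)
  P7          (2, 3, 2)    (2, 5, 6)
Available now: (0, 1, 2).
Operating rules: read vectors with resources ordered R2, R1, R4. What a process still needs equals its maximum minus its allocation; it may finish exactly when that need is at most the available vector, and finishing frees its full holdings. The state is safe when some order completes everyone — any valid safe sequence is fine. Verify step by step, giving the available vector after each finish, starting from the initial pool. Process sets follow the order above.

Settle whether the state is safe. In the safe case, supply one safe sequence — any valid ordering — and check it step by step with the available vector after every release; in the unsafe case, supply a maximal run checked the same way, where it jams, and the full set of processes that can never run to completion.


SAFE. One safe sequence: P6, P7, P1, P4.
Key observation: P6 marks the first exact bind of the order: its need (0, 0, 2) fits the free (0, 1, 2) with zero slack on a requested resource.
Step-by-step check:
  pool = (0, 1, 2)
  run P6 (needs (0, 0, 2), free (0, 1, 2)); after release of (0, 1, 3) the pool is (0, 2, 5)
  run P7 (needs (0, 2, 4), free (0, 2, 5)); after release of (2, 3, 2) the pool is (2, 5, 7)
  run P1 (needs (2, 4, 6), free (2, 5, 7)); after release of (1, 1, 1) the pool is (3, 6, 8)
  run P4 (needs (2, 6, 4), free (3, 6, 8)); after release of (1, 0, 1) the pool is (4, 6, 9)


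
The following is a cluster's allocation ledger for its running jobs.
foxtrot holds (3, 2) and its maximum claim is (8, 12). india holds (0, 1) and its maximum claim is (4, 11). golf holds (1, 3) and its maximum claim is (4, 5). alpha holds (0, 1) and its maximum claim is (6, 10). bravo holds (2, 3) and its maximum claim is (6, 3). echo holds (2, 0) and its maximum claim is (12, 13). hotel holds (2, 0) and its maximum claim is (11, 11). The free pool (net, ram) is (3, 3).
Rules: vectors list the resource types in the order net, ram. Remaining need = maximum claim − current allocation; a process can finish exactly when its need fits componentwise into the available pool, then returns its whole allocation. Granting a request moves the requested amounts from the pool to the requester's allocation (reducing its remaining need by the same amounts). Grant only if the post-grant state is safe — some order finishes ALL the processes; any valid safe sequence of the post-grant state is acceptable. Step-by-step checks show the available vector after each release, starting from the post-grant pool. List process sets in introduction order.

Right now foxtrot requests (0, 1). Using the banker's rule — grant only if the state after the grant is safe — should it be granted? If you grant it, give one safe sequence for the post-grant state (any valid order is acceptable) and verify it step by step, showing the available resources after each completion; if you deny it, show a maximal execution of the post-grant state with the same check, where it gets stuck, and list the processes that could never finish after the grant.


DENY: after the grant no complete ordering would exist.
Key observation: once golf, bravo finish, the pool peaks at (6, 8) — and every remaining process still needs more ram than that.
On the post-grant state, golf, bravo is a maximal run — nothing extends it. Walking it through:
  pool = (3, 2)
  run golf (needs (3, 2), free (3, 2)); after release of (1, 3) the pool is (4, 5)
  run bravo (needs (4, 0), free (4, 5)); after release of (2, 3) the pool is (6, 8)
  blocked: foxtrot wants (5, 9), pool (6, 8) — not enough ram
  blocked: india wants (4, 10), pool (6, 8) — not enough ram
  blocked: alpha wants (6, 9), pool (6, 8) — not enough ram
  blocked: echo wants (10, 13), pool (6, 8) — not enough net and ram
  blocked: hotel wants (9, 11), pool (6, 8) — not enough net and ram
Had the request been granted, foxtrot, india, alpha, echo and hotel could never finish.


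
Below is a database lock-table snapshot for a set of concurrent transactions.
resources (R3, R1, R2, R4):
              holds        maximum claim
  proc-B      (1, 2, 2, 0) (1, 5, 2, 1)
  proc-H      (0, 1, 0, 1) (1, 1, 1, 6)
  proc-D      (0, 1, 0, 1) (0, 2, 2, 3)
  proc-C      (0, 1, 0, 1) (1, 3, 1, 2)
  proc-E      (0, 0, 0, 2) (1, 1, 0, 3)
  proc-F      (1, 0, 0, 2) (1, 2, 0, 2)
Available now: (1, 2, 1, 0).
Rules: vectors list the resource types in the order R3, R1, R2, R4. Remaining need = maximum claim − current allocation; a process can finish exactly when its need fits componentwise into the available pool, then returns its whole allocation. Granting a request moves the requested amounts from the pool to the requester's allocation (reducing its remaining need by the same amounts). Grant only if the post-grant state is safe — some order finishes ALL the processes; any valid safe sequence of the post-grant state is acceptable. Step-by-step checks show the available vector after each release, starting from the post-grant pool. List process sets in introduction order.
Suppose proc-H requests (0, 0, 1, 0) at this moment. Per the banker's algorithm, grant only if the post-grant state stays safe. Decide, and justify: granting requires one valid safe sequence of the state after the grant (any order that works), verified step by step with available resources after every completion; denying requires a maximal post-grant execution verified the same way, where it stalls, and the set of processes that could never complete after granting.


DENY: after the grant no complete ordering would exist.
Key observation: after proc-F, proc-E the pool peaks at (2, 2, 0, 4), and each blocked process is short somewhere: proc-B on R1; proc-H on R4; proc-D on R2; proc-C on R2.
Pretend the grant happened; the run proc-F, proc-E goes as far as possible. Step-by-step check:
  pool = (1, 2, 0, 0)
  run proc-F (needs (0, 2, 0, 0), free (1, 2, 0, 0)); after release of (1, 0, 0, 2) the pool is (2, 2, 0, 2)
  run proc-E (needs (1, 1, 0, 1), free (2, 2, 0, 2)); after release of (0, 0, 0, 2) the pool is (2, 2, 0, 4)
  proc-B still needs (0, 3, 0, 1) but only (2, 2, 0, 4) is free — short on R1
  proc-H still needs (1, 0, 0, 5) but only (2, 2, 0, 4) is free — short on R4
  proc-D still needs (0, 1, 2, 2) but only (2, 2, 0, 4) is free — short on R2
  proc-C still needs (1, 2, 1, 1) but only (2, 2, 0, 4) is free — short on R2
Had the request been granted, proc-B, proc-H, proc-D and proc-C could never finish.


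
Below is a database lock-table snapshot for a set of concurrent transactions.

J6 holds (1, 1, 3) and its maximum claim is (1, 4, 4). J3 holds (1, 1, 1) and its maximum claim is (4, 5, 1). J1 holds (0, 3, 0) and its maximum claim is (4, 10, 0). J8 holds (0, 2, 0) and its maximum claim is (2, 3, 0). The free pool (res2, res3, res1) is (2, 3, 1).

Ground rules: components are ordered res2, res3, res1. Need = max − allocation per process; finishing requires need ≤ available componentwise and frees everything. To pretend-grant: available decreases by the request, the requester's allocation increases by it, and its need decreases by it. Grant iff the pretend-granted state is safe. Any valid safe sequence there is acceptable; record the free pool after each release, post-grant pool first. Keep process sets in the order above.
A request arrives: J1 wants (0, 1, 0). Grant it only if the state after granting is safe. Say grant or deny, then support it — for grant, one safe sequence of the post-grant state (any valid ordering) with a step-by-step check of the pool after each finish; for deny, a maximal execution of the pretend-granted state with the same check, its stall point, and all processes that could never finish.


GRANT — the state after the grant stays safe, e.g. via J8, J6, J3, J1.
Key observation: post-grant, (2, 2, 1) remains, and an order beginning with J8 completes everyone.
Check on the post-grant state, step by step:
  pool = (2, 2, 1)
  J8 needs (2, 1, 0) <= (2, 2, 1) -> finishes; pool += (0, 2, 0) = (2, 4, 1)
  J6 needs (0, 3, 1) <= (2, 4, 1) -> finishes; pool += (1, 1, 3) = (3, 5, 4)
  J3 needs (3, 4, 0) <= (3, 5, 4) -> finishes; pool += (1, 1, 1) = (4, 6, 5)
  J1 needs (4, 6, 0) <= (4, 6, 5) -> finishes; pool += (0, 4, 0) = (4, 10, 5)


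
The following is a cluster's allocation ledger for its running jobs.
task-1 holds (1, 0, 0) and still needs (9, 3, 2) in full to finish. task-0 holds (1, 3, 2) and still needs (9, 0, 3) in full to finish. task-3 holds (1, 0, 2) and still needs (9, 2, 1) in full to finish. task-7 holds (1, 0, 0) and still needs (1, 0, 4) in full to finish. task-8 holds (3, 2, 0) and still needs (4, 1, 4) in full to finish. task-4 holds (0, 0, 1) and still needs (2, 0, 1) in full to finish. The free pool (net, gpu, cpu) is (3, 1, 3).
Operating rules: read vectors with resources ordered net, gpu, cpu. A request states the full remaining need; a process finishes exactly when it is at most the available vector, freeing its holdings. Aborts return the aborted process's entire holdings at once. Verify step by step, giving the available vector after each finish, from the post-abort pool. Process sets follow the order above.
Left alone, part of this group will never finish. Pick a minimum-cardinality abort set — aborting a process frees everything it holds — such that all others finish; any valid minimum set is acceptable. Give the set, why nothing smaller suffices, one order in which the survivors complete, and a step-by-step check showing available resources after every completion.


The answer: abort task-1 and task-0.
Key observation: aborting task-1 and task-0 returns (2, 3, 2), and task-3 — hopeless before — runs at step 4 with the returned capacity in the pool.
Minimality, checking each single-abort alternative: task-1 alone leaves task-0 blocked (short on net); task-0 alone leaves task-1 blocked (short on net); task-3 alone leaves task-1 blocked (short on net); task-7 alone leaves task-1 blocked (short on net); task-8 alone leaves task-1 blocked (short on net); task-4 alone leaves task-1 blocked (short on net).
The survivors complete as task-4, task-8, task-7, task-3. Verifying each step (starting from the post-abort pool):
  pool = (5, 4, 5)
  task-4: need (2, 0, 1) fits (5, 4, 5); releases (0, 0, 1), pool now (5, 4, 6)
  task-8: need (4, 1, 4) fits (5, 4, 6); releases (3, 2, 0), pool now (8, 6, 6)
  task-7: need (1, 0, 4) fits (8, 6, 6); releases (1, 0, 0), pool now (9, 6, 6)
  task-3: need (9, 2, 1) fits (9, 6, 6); releases (1, 0, 2), pool now (10, 6, 8)


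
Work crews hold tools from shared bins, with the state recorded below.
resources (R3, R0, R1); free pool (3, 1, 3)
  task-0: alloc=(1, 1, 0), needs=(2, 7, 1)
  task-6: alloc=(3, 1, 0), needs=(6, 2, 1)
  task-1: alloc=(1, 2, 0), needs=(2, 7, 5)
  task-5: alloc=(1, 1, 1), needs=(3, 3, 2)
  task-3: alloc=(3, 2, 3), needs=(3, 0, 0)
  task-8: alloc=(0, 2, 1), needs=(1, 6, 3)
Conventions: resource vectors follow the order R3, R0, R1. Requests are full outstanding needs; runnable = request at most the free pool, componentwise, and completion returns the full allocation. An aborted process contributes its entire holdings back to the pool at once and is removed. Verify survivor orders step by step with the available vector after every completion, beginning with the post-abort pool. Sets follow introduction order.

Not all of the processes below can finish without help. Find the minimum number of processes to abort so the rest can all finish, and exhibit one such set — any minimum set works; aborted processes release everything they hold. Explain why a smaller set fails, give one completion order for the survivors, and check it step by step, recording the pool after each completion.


Abort task-8.
Key observation: task-0 had no path to completion before; after the abort of task-8 ((0, 2, 1) returned), step 4 is where it fits.
Why nothing smaller works: aborting no one leaves the state deadlocked as given.
Survivors finish in the order: task-5, task-3, task-6, task-0, task-1. Walking it through (pool after the aborts first):
  pool = (3, 3, 4)
  run task-5 (needs (3, 3, 2), free (3, 3, 4)); after release of (1, 1, 1) the pool is (4, 4, 5)
  run task-3 (needs (3, 0, 0), free (4, 4, 5)); after release of (3, 2, 3) the pool is (7, 6, 8)
  run task-6 (needs (6, 2, 1), free (7, 6, 8)); after release of (3, 1, 0) the pool is (10, 7, 8)
  run task-0 (needs (2, 7, 1), free (10, 7, 8)); after release of (1, 1, 0) the pool is (11, 8, 8)
  run task-1 (needs (2, 7, 5), free (11, 8, 8)); after release of (1, 2, 0) the pool is (12, 10, 8)
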